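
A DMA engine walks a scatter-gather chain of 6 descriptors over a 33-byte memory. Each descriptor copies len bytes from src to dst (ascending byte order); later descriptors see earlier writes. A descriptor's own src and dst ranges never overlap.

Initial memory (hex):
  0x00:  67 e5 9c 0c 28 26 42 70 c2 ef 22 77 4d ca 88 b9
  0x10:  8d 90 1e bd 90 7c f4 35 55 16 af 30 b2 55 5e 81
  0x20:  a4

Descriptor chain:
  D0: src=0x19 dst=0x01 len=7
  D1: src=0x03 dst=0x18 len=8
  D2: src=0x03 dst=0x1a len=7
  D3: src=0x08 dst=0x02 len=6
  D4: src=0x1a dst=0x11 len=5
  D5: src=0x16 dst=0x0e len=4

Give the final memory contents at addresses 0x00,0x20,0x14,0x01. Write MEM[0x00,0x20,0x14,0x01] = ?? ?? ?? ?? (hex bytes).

MEM[0x00,0x20,0x14,0x01] = 67 ef 5e 16

[0] 0x19->0x01 len=7 : 16 af 30 b2 55 5e 81
[1] 0x03->0x18 len=8 : 30 b2 55 5e 81 c2 ef 22
[2] 0x03->0x1a len=7 : 30 b2 55 5e 81 c2 ef
[3] 0x08->0x02 len=6 : c2 ef 22 77 4d ca
[4] 0x1a->0x11 len=5 : 30 b2 55 5e 81
[5] 0x16->0x0e len=4 : f4 35 30 b2
query mem[0x00]=0x67, mem[0x20]=0xef, mem[0x14]=0x5e, mem[0x01]=0x16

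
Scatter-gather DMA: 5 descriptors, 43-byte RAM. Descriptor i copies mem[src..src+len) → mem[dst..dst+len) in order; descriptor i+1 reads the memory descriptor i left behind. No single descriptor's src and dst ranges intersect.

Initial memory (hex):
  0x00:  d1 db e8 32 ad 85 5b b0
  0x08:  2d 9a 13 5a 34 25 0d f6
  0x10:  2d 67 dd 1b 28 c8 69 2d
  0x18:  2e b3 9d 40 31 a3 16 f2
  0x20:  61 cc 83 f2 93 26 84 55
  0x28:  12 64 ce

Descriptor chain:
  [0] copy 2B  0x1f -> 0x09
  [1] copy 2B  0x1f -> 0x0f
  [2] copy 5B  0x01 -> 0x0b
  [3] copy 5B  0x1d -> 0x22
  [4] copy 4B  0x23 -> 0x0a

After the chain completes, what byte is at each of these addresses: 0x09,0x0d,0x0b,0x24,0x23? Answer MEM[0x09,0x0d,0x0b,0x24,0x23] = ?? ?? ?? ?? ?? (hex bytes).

MEM[0x09,0x0d,0x0b,0x24,0x23] = f2 cc f2 f2 16

#0 dst[0x09+2] := {0xf2,0x61}
#1 dst[0x0f+2] := {0xf2,0x61}
#2 dst[0x0b+5] := {0xdb,0xe8,0x32,0xad,0x85}
#3 dst[0x22+5] := {0xa3,0x16,0xf2,0x61,0xcc}
#4 dst[0x0a+4] := {0x16,0xf2,0x61,0xcc}
query mem[0x09]=0xf2, mem[0x0d]=0xcc, mem[0x0b]=0xf2, mem[0x24]=0xf2, mem[0x23]=0x16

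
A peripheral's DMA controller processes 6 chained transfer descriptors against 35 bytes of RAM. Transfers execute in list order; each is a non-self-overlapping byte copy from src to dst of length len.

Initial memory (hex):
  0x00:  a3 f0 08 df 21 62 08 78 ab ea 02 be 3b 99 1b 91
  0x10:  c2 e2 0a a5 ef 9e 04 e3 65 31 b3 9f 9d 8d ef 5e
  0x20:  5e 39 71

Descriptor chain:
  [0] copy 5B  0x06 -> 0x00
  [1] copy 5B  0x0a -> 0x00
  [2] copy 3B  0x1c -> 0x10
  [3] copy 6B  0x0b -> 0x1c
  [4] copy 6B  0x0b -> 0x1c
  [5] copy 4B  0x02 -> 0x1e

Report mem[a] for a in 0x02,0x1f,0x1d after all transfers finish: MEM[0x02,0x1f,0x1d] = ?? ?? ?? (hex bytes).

MEM[0x02,0x1f,0x1d] = 3b 99 3b

[0] 0x06->0x00 len=5 : 08 78 ab ea 02
[1] 0x0a->0x00 len=5 : 02 be 3b 99 1b
[2] 0x1c->0x10 len=3 : 9d 8d ef
[3] 0x0b->0x1c len=6 : be 3b 99 1b 91 9d
[4] 0x0b->0x1c len=6 : be 3b 99 1b 91 9d
[5] 0x02->0x1e len=4 : 3b 99 1b 62
query mem[0x02]=0x3b, mem[0x1f]=0x99, mem[0x1d]=0x3b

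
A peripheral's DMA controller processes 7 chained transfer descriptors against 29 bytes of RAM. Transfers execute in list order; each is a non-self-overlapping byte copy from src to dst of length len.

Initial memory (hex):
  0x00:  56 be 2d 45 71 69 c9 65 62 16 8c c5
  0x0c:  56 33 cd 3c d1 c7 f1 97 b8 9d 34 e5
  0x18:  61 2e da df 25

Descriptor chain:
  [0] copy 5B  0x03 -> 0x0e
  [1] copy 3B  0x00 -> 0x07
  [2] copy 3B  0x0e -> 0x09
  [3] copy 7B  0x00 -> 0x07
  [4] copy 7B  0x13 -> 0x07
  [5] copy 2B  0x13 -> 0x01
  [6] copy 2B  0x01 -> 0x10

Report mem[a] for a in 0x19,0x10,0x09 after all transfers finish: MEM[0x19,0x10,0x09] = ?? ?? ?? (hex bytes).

MEM[0x19,0x10,0x09] = 2e 97 9d

  after D0: wrote 5B at 0x0e = 457169c965
  after D1: wrote 3B at 0x07 = 56be2d
  after D2: wrote 3B at 0x09 = 457169
  after D3: wrote 7B at 0x07 = 56be2d457169c9
  after D4: wrote 7B at 0x07 = 97b89d34e5612e
  after D5: wrote 2B at 0x01 = 97b8
  after D6: wrote 2B at 0x10 = 97b8
query mem[0x19]=0x2e, mem[0x10]=0x97, mem[0x09]=0x9d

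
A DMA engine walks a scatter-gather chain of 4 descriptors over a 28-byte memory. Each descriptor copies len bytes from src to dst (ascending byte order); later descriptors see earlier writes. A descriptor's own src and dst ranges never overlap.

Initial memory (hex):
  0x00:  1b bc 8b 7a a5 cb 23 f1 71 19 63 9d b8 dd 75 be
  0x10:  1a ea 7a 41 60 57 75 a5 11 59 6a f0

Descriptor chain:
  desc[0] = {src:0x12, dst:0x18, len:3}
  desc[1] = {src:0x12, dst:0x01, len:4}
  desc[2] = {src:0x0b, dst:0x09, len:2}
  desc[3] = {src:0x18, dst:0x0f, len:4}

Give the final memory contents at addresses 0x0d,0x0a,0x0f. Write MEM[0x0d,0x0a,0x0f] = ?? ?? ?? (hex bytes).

MEM[0x0d,0x0a,0x0f] = dd b8 7a

[0] 0x12->0x18 len=3 : 7a 41 60
[1] 0x12->0x01 len=4 : 7a 41 60 57
[2] 0x0b->0x09 len=2 : 9d b8
[3] 0x18->0x0f len=4 : 7a 41 60 f0
query mem[0x0d]=0xdd, mem[0x0a]=0xb8, mem[0x0f]=0x7a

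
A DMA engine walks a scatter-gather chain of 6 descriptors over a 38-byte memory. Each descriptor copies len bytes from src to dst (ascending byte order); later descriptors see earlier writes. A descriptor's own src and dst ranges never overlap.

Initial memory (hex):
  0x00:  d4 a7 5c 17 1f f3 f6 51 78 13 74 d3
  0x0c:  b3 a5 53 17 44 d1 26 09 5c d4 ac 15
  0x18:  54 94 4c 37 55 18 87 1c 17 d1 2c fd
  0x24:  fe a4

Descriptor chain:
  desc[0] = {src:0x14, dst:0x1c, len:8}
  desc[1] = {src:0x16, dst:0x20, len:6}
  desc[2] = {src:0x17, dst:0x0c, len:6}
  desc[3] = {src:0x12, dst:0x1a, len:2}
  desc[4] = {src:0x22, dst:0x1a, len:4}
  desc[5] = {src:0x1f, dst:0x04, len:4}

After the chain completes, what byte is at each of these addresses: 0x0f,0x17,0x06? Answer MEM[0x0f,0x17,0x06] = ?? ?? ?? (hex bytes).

[0] 0x14->0x1c len=8 : 5c d4 ac 15 54 94 4c 37
[1] 0x16->0x20 len=6 : ac 15 54 94 4c 37
[2] 0x17->0x0c len=6 : 15 54 94 4c 37 5c
[3] 0x12->0x1a len=2 : 26 09
[4] 0x22->0x1a len=4 : 54 94 4c 37
[5] 0x1f->0x04 len=4 : 15 ac 15 54
query mem[0x0f]=0x4c, mem[0x17]=0x15, mem[0x06]=0x15

MEM[0x0f,0x17,0x06] = 4c 15 15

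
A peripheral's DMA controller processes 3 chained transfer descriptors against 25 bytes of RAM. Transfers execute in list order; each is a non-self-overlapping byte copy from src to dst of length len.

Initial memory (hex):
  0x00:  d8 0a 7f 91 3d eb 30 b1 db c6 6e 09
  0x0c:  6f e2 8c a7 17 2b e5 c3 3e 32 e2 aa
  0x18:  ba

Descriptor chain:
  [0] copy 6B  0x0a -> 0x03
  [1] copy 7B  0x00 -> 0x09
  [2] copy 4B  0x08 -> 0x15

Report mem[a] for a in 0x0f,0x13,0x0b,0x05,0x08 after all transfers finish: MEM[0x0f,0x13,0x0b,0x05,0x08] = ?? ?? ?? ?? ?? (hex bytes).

MEM[0x0f,0x13,0x0b,0x05,0x08] = e2 c3 7f 6f a7

D0: mem[0x03..0x08] <- [6e 09 6f e2 8c a7]
D1: mem[0x09..0x0f] <- [d8 0a 7f 6e 09 6f e2]
D2: mem[0x15..0x18] <- [a7 d8 0a 7f]
query mem[0x0f]=0xe2, mem[0x13]=0xc3, mem[0x0b]=0x7f, mem[0x05]=0x6f, mem[0x08]=0xa7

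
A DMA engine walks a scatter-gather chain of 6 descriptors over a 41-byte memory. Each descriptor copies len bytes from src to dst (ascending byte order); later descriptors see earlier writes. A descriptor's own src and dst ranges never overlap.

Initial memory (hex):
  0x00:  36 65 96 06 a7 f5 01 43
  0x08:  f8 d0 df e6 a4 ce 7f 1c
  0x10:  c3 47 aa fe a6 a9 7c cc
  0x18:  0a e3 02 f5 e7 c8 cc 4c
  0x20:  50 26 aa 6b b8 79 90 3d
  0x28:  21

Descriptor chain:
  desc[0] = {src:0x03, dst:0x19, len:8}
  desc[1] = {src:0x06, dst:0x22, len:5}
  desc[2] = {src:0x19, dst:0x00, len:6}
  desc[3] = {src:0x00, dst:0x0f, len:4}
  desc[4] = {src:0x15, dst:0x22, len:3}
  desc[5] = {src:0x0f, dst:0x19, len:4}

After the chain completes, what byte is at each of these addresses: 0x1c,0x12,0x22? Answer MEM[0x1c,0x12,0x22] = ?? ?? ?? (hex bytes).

MEM[0x1c,0x12,0x22] = 01 01 a9

#0 dst[0x19+8] := {0x06,0xa7,0xf5,0x01,0x43,0xf8,0xd0,0xdf}
#1 dst[0x22+5] := {0x01,0x43,0xf8,0xd0,0xdf}
#2 dst[0x00+6] := {0x06,0xa7,0xf5,0x01,0x43,0xf8}
#3 dst[0x0f+4] := {0x06,0xa7,0xf5,0x01}
#4 dst[0x22+3] := {0xa9,0x7c,0xcc}
#5 dst[0x19+4] := {0x06,0xa7,0xf5,0x01}
query mem[0x1c]=0x01, mem[0x12]=0x01, mem[0x22]=0xa9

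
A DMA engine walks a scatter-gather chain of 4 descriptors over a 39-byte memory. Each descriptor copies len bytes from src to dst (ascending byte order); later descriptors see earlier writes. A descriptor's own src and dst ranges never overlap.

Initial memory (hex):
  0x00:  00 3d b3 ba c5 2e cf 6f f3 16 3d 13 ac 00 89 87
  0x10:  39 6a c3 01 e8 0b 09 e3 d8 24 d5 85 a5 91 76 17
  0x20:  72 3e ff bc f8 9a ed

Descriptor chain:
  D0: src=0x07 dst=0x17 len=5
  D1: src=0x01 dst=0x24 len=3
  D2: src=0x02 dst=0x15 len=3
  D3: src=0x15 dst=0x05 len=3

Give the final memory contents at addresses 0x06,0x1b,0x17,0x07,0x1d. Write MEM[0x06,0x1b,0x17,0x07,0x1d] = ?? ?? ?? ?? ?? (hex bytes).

MEM[0x06,0x1b,0x17,0x07,0x1d] = ba 13 c5 c5 91

  after D0: wrote 5B at 0x17 = 6ff3163d13
  after D1: wrote 3B at 0x24 = 3db3ba
  after D2: wrote 3B at 0x15 = b3bac5
  after D3: wrote 3B at 0x05 = b3bac5
query mem[0x06]=0xba, mem[0x1b]=0x13, mem[0x17]=0xc5, mem[0x07]=0xc5, mem[0x1d]=0x91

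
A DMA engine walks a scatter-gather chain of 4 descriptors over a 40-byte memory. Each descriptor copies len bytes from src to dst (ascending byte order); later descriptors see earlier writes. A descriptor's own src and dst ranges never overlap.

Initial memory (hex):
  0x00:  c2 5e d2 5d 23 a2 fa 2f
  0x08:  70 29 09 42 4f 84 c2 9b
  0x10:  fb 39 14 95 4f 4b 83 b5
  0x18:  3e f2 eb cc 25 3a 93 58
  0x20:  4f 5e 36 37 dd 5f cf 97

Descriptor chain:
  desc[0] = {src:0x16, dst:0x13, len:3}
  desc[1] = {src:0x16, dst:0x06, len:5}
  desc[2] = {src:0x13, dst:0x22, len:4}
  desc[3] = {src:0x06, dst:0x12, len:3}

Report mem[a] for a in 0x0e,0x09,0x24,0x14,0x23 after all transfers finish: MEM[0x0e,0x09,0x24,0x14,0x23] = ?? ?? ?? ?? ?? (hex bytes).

MEM[0x0e,0x09,0x24,0x14,0x23] = c2 f2 3e 3e b5

[0] 0x16->0x13 len=3 : 83 b5 3e
[1] 0x16->0x06 len=5 : 83 b5 3e f2 eb
[2] 0x13->0x22 len=4 : 83 b5 3e 83
[3] 0x06->0x12 len=3 : 83 b5 3e
query mem[0x0e]=0xc2, mem[0x09]=0xf2, mem[0x24]=0x3e, mem[0x14]=0x3e, mem[0x23]=0xb5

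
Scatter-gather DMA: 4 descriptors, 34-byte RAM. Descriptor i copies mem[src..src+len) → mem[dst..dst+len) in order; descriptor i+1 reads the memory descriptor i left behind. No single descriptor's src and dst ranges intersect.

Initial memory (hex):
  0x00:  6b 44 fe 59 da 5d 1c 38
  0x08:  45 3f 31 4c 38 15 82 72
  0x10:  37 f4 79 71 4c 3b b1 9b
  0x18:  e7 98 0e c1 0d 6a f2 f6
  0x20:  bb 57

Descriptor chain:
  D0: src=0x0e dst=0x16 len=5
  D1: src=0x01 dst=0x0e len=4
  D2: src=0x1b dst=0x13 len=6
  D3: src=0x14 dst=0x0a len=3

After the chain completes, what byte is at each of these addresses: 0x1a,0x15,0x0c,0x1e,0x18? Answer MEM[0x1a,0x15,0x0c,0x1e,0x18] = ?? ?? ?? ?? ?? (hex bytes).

#0 dst[0x16+5] := {0x82,0x72,0x37,0xf4,0x79}
#1 dst[0x0e+4] := {0x44,0xfe,0x59,0xda}
#2 dst[0x13+6] := {0xc1,0x0d,0x6a,0xf2,0xf6,0xbb}
#3 dst[0x0a+3] := {0x0d,0x6a,0xf2}
query mem[0x1a]=0x79, mem[0x15]=0x6a, mem[0x0c]=0xf2, mem[0x1e]=0xf2, mem[0x18]=0xbb

MEM[0x1a,0x15,0x0c,0x1e,0x18] = 79 6a f2 f2 bb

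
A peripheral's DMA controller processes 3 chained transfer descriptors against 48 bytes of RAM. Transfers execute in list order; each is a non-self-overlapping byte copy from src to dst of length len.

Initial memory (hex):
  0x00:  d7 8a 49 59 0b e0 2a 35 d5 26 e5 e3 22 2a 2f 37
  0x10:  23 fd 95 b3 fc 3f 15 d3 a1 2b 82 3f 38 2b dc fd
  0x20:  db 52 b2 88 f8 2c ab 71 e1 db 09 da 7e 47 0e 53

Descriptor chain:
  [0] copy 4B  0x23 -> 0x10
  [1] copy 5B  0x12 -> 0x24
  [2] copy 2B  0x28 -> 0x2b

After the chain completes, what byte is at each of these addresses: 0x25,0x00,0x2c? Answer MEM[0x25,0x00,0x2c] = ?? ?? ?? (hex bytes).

#0 dst[0x10+4] := {0x88,0xf8,0x2c,0xab}
#1 dst[0x24+5] := {0x2c,0xab,0xfc,0x3f,0x15}
#2 dst[0x2b+2] := {0x15,0xdb}
query mem[0x25]=0xab, mem[0x00]=0xd7, mem[0x2c]=0xdb

MEM[0x25,0x00,0x2c] = ab d7 db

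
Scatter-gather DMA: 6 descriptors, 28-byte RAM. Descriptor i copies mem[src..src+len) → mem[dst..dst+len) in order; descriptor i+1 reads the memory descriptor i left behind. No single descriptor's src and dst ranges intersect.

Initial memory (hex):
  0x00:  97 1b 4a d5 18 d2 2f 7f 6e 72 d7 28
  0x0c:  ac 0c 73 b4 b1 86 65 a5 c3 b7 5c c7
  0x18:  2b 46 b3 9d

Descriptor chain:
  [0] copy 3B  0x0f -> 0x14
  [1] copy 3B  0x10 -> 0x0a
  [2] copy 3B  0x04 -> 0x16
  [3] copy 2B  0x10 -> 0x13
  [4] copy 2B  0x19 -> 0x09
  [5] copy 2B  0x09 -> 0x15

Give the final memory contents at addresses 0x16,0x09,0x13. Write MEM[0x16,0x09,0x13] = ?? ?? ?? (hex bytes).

MEM[0x16,0x09,0x13] = b3 46 b1

#0 dst[0x14+3] := {0xb4,0xb1,0x86}
#1 dst[0x0a+3] := {0xb1,0x86,0x65}
#2 dst[0x16+3] := {0x18,0xd2,0x2f}
#3 dst[0x13+2] := {0xb1,0x86}
#4 dst[0x09+2] := {0x46,0xb3}
#5 dst[0x15+2] := {0x46,0xb3}
query mem[0x16]=0xb3, mem[0x09]=0x46, mem[0x13]=0xb1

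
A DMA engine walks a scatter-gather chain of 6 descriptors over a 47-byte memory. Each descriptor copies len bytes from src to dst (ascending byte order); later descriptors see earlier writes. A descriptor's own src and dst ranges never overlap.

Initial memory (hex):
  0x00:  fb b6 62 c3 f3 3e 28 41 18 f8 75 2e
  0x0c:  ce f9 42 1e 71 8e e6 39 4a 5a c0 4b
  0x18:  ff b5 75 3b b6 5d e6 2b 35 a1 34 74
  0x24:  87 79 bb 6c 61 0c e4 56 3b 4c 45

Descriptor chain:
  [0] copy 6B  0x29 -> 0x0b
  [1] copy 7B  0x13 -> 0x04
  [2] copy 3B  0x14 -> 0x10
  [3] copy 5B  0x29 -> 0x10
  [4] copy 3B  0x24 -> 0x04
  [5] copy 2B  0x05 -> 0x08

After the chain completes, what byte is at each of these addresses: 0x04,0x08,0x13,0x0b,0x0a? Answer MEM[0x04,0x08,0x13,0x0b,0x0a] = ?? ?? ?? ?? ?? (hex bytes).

MEM[0x04,0x08,0x13,0x0b,0x0a] = 87 79 3b 0c b5

[0] 0x29->0x0b len=6 : 0c e4 56 3b 4c 45
[1] 0x13->0x04 len=7 : 39 4a 5a c0 4b ff b5
[2] 0x14->0x10 len=3 : 4a 5a c0
[3] 0x29->0x10 len=5 : 0c e4 56 3b 4c
[4] 0x24->0x04 len=3 : 87 79 bb
[5] 0x05->0x08 len=2 : 79 bb
query mem[0x04]=0x87, mem[0x08]=0x79, mem[0x13]=0x3b, mem[0x0b]=0x0c, mem[0x0a]=0xb5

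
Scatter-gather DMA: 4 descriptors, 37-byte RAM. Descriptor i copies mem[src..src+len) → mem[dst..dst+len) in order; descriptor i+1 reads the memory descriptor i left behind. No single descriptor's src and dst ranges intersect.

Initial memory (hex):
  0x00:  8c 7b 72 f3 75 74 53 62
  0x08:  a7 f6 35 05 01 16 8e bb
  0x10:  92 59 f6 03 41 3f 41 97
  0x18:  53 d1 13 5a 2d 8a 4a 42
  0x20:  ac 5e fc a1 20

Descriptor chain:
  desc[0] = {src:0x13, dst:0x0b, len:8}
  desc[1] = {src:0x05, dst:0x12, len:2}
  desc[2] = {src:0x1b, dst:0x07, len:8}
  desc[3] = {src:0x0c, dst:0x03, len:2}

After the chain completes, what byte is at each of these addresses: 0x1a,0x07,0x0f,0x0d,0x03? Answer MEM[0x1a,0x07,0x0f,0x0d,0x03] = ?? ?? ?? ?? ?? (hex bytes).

MEM[0x1a,0x07,0x0f,0x0d,0x03] = 13 5a 97 5e ac

[0] 0x13->0x0b len=8 : 03 41 3f 41 97 53 d1 13
[1] 0x05->0x12 len=2 : 74 53
[2] 0x1b->0x07 len=8 : 5a 2d 8a 4a 42 ac 5e fc
[3] 0x0c->0x03 len=2 : ac 5e
query mem[0x1a]=0x13, mem[0x07]=0x5a, mem[0x0f]=0x97, mem[0x0d]=0x5e, mem[0x03]=0xac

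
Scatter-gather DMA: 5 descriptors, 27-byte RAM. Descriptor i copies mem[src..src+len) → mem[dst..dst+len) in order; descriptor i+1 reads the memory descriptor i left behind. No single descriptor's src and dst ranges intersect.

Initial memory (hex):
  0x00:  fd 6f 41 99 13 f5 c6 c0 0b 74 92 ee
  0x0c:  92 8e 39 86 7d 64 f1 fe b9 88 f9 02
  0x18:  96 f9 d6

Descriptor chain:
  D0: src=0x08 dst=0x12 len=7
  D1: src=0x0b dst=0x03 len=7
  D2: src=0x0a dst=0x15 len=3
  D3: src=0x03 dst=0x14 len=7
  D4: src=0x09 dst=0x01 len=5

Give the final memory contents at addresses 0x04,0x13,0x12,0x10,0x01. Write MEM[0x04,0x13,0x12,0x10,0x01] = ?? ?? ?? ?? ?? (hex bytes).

MEM[0x04,0x13,0x12,0x10,0x01] = 92 74 0b 7d 64

[0] 0x08->0x12 len=7 : 0b 74 92 ee 92 8e 39
[1] 0x0b->0x03 len=7 : ee 92 8e 39 86 7d 64
[2] 0x0a->0x15 len=3 : 92 ee 92
[3] 0x03->0x14 len=7 : ee 92 8e 39 86 7d 64
[4] 0x09->0x01 len=5 : 64 92 ee 92 8e
query mem[0x04]=0x92, mem[0x13]=0x74, mem[0x12]=0x0b, mem[0x10]=0x7d, mem[0x01]=0x64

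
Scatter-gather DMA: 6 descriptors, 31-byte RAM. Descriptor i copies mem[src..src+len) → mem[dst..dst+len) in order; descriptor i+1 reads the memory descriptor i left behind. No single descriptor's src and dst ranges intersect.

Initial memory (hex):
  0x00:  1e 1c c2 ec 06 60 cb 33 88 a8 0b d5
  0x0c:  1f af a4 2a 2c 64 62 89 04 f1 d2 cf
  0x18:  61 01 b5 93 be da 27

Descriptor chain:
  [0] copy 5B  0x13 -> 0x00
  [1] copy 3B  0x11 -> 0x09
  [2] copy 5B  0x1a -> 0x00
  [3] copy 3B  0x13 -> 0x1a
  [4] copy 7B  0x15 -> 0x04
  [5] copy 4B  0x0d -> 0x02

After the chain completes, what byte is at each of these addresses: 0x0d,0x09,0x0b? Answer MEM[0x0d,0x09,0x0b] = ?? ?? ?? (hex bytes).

MEM[0x0d,0x09,0x0b] = af 89 89

D0: mem[0x00..0x04] <- [89 04 f1 d2 cf]
D1: mem[0x09..0x0b] <- [64 62 89]
D2: mem[0x00..0x04] <- [b5 93 be da 27]
D3: mem[0x1a..0x1c] <- [89 04 f1]
D4: mem[0x04..0x0a] <- [f1 d2 cf 61 01 89 04]
D5: mem[0x02..0x05] <- [af a4 2a 2c]
query mem[0x0d]=0xaf, mem[0x09]=0x89, mem[0x0b]=0x89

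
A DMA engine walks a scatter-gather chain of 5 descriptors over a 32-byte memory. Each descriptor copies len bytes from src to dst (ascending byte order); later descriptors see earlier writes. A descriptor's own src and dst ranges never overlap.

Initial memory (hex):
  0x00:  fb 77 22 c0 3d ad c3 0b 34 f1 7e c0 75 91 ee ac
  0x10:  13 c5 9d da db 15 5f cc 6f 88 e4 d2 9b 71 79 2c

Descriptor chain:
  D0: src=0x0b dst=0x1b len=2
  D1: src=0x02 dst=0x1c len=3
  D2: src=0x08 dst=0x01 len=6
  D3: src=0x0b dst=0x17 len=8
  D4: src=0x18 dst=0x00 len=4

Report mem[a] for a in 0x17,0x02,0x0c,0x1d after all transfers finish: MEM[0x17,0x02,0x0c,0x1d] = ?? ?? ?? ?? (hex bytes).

MEM[0x17,0x02,0x0c,0x1d] = c0 ee 75 c5

[0] 0x0b->0x1b len=2 : c0 75
[1] 0x02->0x1c len=3 : 22 c0 3d
[2] 0x08->0x01 len=6 : 34 f1 7e c0 75 91
[3] 0x0b->0x17 len=8 : c0 75 91 ee ac 13 c5 9d
[4] 0x18->0x00 len=4 : 75 91 ee ac
query mem[0x17]=0xc0, mem[0x02]=0xee, mem[0x0c]=0x75, mem[0x1d]=0xc5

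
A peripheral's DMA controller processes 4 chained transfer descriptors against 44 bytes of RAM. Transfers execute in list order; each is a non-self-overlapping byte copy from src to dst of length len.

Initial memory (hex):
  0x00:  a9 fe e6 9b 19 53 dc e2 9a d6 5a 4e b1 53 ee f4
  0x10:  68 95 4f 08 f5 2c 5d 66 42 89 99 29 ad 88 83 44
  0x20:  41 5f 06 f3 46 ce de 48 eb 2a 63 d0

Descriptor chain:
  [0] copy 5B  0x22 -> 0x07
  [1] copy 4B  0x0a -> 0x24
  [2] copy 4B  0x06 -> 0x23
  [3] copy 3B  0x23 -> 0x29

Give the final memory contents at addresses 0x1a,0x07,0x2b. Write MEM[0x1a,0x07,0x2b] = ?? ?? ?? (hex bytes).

D0: mem[0x07..0x0b] <- [06 f3 46 ce de]
D1: mem[0x24..0x27] <- [ce de b1 53]
D2: mem[0x23..0x26] <- [dc 06 f3 46]
D3: mem[0x29..0x2b] <- [dc 06 f3]
query mem[0x1a]=0x99, mem[0x07]=0x06, mem[0x2b]=0xf3

MEM[0x1a,0x07,0x2b] = 99 06 f3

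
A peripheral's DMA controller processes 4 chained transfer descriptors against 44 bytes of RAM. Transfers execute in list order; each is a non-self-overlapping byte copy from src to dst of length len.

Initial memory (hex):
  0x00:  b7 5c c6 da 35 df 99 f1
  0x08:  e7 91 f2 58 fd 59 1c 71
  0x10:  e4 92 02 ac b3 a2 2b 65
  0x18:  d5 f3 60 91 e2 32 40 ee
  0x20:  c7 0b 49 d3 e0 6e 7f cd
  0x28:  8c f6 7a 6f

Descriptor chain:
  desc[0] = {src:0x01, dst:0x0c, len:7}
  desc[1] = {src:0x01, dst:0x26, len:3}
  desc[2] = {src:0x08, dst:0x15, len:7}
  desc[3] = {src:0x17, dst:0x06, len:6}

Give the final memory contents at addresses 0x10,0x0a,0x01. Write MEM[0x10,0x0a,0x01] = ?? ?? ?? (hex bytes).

D0: mem[0x0c..0x12] <- [5c c6 da 35 df 99 f1]
D1: mem[0x26..0x28] <- [5c c6 da]
D2: mem[0x15..0x1b] <- [e7 91 f2 58 5c c6 da]
D3: mem[0x06..0x0b] <- [f2 58 5c c6 da e2]
query mem[0x10]=0xdf, mem[0x0a]=0xda, mem[0x01]=0x5c

MEM[0x10,0x0a,0x01] = df da 5c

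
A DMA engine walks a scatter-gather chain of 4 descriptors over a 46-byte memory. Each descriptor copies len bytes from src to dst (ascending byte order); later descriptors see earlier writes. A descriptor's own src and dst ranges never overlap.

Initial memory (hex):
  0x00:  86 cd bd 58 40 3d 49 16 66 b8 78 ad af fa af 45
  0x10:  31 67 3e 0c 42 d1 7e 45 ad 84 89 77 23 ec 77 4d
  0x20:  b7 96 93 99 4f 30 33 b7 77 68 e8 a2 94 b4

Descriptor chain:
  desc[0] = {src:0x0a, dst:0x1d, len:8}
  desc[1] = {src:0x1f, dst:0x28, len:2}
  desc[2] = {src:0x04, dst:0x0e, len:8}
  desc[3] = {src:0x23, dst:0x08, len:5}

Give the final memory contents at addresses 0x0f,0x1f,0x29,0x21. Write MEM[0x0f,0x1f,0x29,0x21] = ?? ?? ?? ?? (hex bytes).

D0: mem[0x1d..0x24] <- [78 ad af fa af 45 31 67]
D1: mem[0x28..0x29] <- [af fa]
D2: mem[0x0e..0x15] <- [40 3d 49 16 66 b8 78 ad]
D3: mem[0x08..0x0c] <- [31 67 30 33 b7]
query mem[0x0f]=0x3d, mem[0x1f]=0xaf, mem[0x29]=0xfa, mem[0x21]=0xaf

MEM[0x0f,0x1f,0x29,0x21] = 3d af fa af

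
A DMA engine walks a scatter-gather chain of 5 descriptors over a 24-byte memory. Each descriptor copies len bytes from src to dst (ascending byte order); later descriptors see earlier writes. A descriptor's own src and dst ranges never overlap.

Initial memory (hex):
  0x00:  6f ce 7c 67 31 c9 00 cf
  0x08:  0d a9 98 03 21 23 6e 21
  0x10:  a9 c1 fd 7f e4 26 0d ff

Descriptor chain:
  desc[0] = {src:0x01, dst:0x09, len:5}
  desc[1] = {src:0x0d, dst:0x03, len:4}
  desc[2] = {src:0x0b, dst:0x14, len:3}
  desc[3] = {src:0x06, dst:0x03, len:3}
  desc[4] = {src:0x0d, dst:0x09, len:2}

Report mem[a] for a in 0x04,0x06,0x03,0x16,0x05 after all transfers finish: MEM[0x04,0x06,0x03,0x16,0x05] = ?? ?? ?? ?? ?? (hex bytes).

MEM[0x04,0x06,0x03,0x16,0x05] = cf a9 a9 c9 0d

#0 dst[0x09+5] := {0xce,0x7c,0x67,0x31,0xc9}
#1 dst[0x03+4] := {0xc9,0x6e,0x21,0xa9}
#2 dst[0x14+3] := {0x67,0x31,0xc9}
#3 dst[0x03+3] := {0xa9,0xcf,0x0d}
#4 dst[0x09+2] := {0xc9,0x6e}
query mem[0x04]=0xcf, mem[0x06]=0xa9, mem[0x03]=0xa9, mem[0x16]=0xc9, mem[0x05]=0x0d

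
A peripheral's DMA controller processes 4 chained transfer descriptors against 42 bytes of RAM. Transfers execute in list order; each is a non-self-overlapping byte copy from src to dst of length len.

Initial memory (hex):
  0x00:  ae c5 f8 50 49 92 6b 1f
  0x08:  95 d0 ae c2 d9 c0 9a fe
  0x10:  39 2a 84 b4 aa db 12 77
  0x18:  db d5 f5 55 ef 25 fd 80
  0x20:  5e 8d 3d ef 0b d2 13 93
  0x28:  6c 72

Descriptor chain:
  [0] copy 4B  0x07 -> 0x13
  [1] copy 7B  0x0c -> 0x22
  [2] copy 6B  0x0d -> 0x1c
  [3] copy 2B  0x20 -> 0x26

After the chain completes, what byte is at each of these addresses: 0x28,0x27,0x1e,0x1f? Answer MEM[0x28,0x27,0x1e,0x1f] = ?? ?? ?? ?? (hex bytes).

MEM[0x28,0x27,0x1e,0x1f] = 84 84 fe 39

  after D0: wrote 4B at 0x13 = 1f95d0ae
  after D1: wrote 7B at 0x22 = d9c09afe392a84
  after D2: wrote 6B at 0x1c = c09afe392a84
  after D3: wrote 2B at 0x26 = 2a84
query mem[0x28]=0x84, mem[0x27]=0x84, mem[0x1e]=0xfe, mem[0x1f]=0x39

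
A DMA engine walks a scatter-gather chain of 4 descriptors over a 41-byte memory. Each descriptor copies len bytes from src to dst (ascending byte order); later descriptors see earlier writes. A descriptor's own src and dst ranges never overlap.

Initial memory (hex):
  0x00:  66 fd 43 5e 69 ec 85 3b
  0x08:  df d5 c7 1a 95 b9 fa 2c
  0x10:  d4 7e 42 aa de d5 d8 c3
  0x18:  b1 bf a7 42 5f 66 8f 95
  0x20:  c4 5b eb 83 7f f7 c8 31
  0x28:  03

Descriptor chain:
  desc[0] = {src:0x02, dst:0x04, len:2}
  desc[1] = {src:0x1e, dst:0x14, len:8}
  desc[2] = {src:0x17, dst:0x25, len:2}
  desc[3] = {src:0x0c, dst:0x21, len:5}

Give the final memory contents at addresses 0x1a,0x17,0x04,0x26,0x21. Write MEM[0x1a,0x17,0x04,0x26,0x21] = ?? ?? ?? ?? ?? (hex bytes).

D0: mem[0x04..0x05] <- [43 5e]
D1: mem[0x14..0x1b] <- [8f 95 c4 5b eb 83 7f f7]
D2: mem[0x25..0x26] <- [5b eb]
D3: mem[0x21..0x25] <- [95 b9 fa 2c d4]
query mem[0x1a]=0x7f, mem[0x17]=0x5b, mem[0x04]=0x43, mem[0x26]=0xeb, mem[0x21]=0x95

MEM[0x1a,0x17,0x04,0x26,0x21] = 7f 5b 43 eb 95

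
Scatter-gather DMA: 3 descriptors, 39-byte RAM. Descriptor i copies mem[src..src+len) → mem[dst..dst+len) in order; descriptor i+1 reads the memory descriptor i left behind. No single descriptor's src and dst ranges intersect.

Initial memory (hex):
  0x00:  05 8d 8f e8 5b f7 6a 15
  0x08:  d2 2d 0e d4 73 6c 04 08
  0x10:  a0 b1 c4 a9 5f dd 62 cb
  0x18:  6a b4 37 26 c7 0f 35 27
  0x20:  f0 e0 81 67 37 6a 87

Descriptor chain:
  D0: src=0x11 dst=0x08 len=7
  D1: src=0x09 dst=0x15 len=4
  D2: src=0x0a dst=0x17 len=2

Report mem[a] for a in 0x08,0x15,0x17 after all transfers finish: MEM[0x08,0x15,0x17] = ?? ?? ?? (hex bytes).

D0: mem[0x08..0x0e] <- [b1 c4 a9 5f dd 62 cb]
D1: mem[0x15..0x18] <- [c4 a9 5f dd]
D2: mem[0x17..0x18] <- [a9 5f]
query mem[0x08]=0xb1, mem[0x15]=0xc4, mem[0x17]=0xa9

MEM[0x08,0x15,0x17] = b1 c4 a9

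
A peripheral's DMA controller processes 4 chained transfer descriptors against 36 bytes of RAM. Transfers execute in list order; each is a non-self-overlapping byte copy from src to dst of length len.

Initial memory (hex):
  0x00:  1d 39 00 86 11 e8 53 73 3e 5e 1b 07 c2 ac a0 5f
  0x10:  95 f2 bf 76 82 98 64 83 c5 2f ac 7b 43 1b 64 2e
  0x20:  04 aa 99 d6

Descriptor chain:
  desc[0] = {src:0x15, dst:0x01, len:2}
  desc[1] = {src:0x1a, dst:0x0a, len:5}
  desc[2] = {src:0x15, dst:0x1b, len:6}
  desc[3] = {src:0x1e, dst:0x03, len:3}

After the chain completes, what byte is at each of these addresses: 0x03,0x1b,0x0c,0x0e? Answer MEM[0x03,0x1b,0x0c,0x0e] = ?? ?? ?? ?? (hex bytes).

MEM[0x03,0x1b,0x0c,0x0e] = c5 98 43 64

#0 dst[0x01+2] := {0x98,0x64}
#1 dst[0x0a+5] := {0xac,0x7b,0x43,0x1b,0x64}
#2 dst[0x1b+6] := {0x98,0x64,0x83,0xc5,0x2f,0xac}
#3 dst[0x03+3] := {0xc5,0x2f,0xac}
query mem[0x03]=0xc5, mem[0x1b]=0x98, mem[0x0c]=0x43, mem[0x0e]=0x64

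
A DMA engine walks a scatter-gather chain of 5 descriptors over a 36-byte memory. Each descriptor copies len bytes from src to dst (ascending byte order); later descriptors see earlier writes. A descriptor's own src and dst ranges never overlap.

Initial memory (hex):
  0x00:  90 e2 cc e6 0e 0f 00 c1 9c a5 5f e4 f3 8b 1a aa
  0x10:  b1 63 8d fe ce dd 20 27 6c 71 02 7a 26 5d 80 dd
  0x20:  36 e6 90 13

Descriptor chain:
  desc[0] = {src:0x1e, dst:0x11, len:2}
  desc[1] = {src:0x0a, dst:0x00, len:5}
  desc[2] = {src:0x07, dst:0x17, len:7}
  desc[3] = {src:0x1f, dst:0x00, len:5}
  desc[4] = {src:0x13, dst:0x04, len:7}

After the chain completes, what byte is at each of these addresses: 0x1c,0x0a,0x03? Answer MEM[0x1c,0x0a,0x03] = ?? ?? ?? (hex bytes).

MEM[0x1c,0x0a,0x03] = f3 a5 90

#0 dst[0x11+2] := {0x80,0xdd}
#1 dst[0x00+5] := {0x5f,0xe4,0xf3,0x8b,0x1a}
#2 dst[0x17+7] := {0xc1,0x9c,0xa5,0x5f,0xe4,0xf3,0x8b}
#3 dst[0x00+5] := {0xdd,0x36,0xe6,0x90,0x13}
#4 dst[0x04+7] := {0xfe,0xce,0xdd,0x20,0xc1,0x9c,0xa5}
query mem[0x1c]=0xf3, mem[0x0a]=0xa5, mem[0x03]=0x90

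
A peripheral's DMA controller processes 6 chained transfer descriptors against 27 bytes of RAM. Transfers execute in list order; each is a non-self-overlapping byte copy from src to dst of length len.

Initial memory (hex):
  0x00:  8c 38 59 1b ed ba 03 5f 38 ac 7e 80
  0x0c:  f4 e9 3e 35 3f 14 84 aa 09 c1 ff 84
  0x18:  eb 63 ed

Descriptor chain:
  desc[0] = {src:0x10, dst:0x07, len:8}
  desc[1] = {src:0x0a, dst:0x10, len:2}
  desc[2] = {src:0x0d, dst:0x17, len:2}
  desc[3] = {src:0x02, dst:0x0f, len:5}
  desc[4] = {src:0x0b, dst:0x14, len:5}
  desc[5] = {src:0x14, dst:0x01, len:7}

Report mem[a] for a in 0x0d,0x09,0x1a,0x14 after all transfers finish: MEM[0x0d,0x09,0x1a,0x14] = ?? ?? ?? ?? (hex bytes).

MEM[0x0d,0x09,0x1a,0x14] = ff 84 ed 09

D0: mem[0x07..0x0e] <- [3f 14 84 aa 09 c1 ff 84]
D1: mem[0x10..0x11] <- [aa 09]
D2: mem[0x17..0x18] <- [ff 84]
D3: mem[0x0f..0x13] <- [59 1b ed ba 03]
D4: mem[0x14..0x18] <- [09 c1 ff 84 59]
D5: mem[0x01..0x07] <- [09 c1 ff 84 59 63 ed]
query mem[0x0d]=0xff, mem[0x09]=0x84, mem[0x1a]=0xed, mem[0x14]=0x09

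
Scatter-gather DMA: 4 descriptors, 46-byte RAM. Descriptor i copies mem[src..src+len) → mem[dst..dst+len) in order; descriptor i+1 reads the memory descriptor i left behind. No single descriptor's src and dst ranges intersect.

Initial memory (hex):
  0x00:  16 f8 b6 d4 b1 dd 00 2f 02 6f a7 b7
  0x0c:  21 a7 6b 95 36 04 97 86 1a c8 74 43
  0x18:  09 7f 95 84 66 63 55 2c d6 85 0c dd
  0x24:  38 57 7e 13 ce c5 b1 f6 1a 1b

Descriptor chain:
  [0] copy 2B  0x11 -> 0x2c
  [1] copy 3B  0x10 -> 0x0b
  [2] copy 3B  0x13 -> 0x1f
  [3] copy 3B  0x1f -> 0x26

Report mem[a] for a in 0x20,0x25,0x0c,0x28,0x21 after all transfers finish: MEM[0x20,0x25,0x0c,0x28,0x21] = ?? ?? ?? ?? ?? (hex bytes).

[0] 0x11->0x2c len=2 : 04 97
[1] 0x10->0x0b len=3 : 36 04 97
[2] 0x13->0x1f len=3 : 86 1a c8
[3] 0x1f->0x26 len=3 : 86 1a c8
query mem[0x20]=0x1a, mem[0x25]=0x57, mem[0x0c]=0x04, mem[0x28]=0xc8, mem[0x21]=0xc8

MEM[0x20,0x25,0x0c,0x28,0x21] = 1a 57 04 c8 c8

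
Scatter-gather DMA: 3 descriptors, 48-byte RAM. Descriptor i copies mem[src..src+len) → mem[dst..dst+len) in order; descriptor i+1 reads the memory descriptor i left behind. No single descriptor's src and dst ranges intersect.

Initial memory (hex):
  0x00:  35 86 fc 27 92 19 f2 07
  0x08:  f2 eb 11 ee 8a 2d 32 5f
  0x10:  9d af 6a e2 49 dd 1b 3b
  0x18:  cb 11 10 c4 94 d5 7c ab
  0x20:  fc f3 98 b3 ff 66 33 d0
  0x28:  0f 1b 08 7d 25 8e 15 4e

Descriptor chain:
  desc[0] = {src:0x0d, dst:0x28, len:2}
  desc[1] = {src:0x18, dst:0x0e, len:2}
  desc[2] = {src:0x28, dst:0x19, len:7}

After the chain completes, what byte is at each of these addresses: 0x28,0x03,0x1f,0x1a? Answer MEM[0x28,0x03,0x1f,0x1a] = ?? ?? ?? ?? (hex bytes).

#0 dst[0x28+2] := {0x2d,0x32}
#1 dst[0x0e+2] := {0xcb,0x11}
#2 dst[0x19+7] := {0x2d,0x32,0x08,0x7d,0x25,0x8e,0x15}
query mem[0x28]=0x2d, mem[0x03]=0x27, mem[0x1f]=0x15, mem[0x1a]=0x32

MEM[0x28,0x03,0x1f,0x1a] = 2d 27 15 32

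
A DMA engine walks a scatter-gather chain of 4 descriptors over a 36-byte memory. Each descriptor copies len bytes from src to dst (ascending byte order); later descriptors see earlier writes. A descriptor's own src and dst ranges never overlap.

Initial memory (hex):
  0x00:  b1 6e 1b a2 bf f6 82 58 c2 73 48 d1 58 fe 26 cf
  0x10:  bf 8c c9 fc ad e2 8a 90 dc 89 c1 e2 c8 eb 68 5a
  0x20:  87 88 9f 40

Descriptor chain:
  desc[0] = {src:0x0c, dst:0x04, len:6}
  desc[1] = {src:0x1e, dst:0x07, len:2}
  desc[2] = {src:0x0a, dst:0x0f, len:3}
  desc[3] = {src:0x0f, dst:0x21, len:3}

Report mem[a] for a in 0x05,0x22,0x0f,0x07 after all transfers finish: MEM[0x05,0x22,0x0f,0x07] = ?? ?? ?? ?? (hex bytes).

D0: mem[0x04..0x09] <- [58 fe 26 cf bf 8c]
D1: mem[0x07..0x08] <- [68 5a]
D2: mem[0x0f..0x11] <- [48 d1 58]
D3: mem[0x21..0x23] <- [48 d1 58]
query mem[0x05]=0xfe, mem[0x22]=0xd1, mem[0x0f]=0x48, mem[0x07]=0x68

MEM[0x05,0x22,0x0f,0x07] = fe d1 48 68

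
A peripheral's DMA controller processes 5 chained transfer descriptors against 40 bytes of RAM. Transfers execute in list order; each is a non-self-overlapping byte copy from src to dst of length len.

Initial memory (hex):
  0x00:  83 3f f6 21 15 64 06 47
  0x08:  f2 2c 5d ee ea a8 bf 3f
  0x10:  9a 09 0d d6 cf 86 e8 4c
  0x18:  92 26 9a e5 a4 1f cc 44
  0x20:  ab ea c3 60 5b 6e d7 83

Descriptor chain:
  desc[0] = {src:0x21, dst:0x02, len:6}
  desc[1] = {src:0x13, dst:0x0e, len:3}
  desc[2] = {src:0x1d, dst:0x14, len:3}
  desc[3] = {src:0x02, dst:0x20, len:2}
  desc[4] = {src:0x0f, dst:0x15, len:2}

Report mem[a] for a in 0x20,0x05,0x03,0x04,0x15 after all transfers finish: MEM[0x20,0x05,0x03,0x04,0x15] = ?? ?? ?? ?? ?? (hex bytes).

[0] 0x21->0x02 len=6 : ea c3 60 5b 6e d7
[1] 0x13->0x0e len=3 : d6 cf 86
[2] 0x1d->0x14 len=3 : 1f cc 44
[3] 0x02->0x20 len=2 : ea c3
[4] 0x0f->0x15 len=2 : cf 86
query mem[0x20]=0xea, mem[0x05]=0x5b, mem[0x03]=0xc3, mem[0x04]=0x60, mem[0x15]=0xcf

MEM[0x20,0x05,0x03,0x04,0x15] = ea 5b c3 60 cf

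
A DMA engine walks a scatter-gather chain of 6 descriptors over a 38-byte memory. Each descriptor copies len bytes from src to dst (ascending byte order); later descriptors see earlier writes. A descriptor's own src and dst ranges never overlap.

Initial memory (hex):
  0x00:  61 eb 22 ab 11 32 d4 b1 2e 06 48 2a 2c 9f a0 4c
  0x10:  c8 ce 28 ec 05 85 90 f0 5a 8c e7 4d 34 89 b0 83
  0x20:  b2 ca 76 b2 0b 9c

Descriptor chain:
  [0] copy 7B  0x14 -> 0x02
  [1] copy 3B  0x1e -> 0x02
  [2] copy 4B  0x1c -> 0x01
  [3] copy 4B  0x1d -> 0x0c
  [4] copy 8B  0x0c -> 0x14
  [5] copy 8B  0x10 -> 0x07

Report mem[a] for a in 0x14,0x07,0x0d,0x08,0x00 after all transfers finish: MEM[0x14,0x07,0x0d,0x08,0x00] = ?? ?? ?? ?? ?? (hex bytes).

MEM[0x14,0x07,0x0d,0x08,0x00] = 89 c8 83 ce 61

#0 dst[0x02+7] := {0x05,0x85,0x90,0xf0,0x5a,0x8c,0xe7}
#1 dst[0x02+3] := {0xb0,0x83,0xb2}
#2 dst[0x01+4] := {0x34,0x89,0xb0,0x83}
#3 dst[0x0c+4] := {0x89,0xb0,0x83,0xb2}
#4 dst[0x14+8] := {0x89,0xb0,0x83,0xb2,0xc8,0xce,0x28,0xec}
#5 dst[0x07+8] := {0xc8,0xce,0x28,0xec,0x89,0xb0,0x83,0xb2}
query mem[0x14]=0x89, mem[0x07]=0xc8, mem[0x0d]=0x83, mem[0x08]=0xce, mem[0x00]=0x61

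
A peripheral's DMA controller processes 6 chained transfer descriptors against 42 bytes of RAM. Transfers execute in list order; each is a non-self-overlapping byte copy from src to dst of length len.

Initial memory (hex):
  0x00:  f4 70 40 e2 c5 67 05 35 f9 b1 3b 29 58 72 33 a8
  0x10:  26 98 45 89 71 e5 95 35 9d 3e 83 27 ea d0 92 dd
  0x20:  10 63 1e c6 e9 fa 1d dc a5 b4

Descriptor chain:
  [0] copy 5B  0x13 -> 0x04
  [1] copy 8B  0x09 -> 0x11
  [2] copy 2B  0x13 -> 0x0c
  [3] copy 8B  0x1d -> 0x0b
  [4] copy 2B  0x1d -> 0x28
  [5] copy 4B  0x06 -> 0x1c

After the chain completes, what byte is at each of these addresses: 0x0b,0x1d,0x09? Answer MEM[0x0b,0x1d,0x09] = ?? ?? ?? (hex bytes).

MEM[0x0b,0x1d,0x09] = d0 95 b1

[0] 0x13->0x04 len=5 : 89 71 e5 95 35
[1] 0x09->0x11 len=8 : b1 3b 29 58 72 33 a8 26
[2] 0x13->0x0c len=2 : 29 58
[3] 0x1d->0x0b len=8 : d0 92 dd 10 63 1e c6 e9
[4] 0x1d->0x28 len=2 : d0 92
[5] 0x06->0x1c len=4 : e5 95 35 b1
query mem[0x0b]=0xd0, mem[0x1d]=0x95, mem[0x09]=0xb1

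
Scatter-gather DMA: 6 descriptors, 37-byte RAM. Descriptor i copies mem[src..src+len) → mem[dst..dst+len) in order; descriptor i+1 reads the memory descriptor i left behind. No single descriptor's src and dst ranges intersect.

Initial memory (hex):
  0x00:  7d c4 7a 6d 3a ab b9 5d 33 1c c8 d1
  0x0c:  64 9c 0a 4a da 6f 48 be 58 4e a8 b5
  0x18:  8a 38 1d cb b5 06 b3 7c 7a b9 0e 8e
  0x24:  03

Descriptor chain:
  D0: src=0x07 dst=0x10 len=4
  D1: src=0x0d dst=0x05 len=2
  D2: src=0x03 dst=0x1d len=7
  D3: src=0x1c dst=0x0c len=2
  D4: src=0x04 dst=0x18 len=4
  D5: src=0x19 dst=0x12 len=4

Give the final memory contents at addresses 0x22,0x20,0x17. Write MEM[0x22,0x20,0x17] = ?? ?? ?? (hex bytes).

MEM[0x22,0x20,0x17] = 33 0a b5

D0: mem[0x10..0x13] <- [5d 33 1c c8]
D1: mem[0x05..0x06] <- [9c 0a]
D2: mem[0x1d..0x23] <- [6d 3a 9c 0a 5d 33 1c]
D3: mem[0x0c..0x0d] <- [b5 6d]
D4: mem[0x18..0x1b] <- [3a 9c 0a 5d]
D5: mem[0x12..0x15] <- [9c 0a 5d b5]
query mem[0x22]=0x33, mem[0x20]=0x0a, mem[0x17]=0xb5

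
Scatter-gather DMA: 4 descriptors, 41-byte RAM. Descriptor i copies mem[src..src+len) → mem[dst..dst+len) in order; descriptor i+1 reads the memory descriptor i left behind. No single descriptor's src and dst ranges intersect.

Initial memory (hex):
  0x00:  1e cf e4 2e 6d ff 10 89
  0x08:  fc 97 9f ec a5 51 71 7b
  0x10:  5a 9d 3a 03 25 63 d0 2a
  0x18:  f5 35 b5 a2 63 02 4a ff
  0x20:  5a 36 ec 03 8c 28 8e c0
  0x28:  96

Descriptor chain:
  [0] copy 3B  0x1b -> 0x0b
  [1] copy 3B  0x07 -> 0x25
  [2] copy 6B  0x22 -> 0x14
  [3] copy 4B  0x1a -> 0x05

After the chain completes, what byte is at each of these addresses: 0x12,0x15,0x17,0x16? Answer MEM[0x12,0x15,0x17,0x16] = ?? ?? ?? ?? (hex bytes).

MEM[0x12,0x15,0x17,0x16] = 3a 03 89 8c

D0: mem[0x0b..0x0d] <- [a2 63 02]
D1: mem[0x25..0x27] <- [89 fc 97]
D2: mem[0x14..0x19] <- [ec 03 8c 89 fc 97]
D3: mem[0x05..0x08] <- [b5 a2 63 02]
query mem[0x12]=0x3a, mem[0x15]=0x03, mem[0x17]=0x89, mem[0x16]=0x8c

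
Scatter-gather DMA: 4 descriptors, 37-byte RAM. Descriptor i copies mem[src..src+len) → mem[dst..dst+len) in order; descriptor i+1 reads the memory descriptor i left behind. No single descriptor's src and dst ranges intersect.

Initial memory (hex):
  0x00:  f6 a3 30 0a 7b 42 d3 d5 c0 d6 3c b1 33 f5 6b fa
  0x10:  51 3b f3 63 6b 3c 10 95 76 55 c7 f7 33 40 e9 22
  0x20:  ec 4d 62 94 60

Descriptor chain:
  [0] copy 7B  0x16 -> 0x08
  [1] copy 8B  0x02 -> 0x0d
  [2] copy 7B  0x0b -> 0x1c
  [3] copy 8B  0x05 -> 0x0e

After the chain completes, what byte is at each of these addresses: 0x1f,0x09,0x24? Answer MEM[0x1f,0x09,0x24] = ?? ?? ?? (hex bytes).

MEM[0x1f,0x09,0x24] = 0a 95 60

  after D0: wrote 7B at 0x08 = 10957655c7f733
  after D1: wrote 8B at 0x0d = 300a7b42d3d51095
  after D2: wrote 7B at 0x1c = 55c7300a7b42d3
  after D3: wrote 8B at 0x0e = 42d3d510957655c7
query mem[0x1f]=0x0a, mem[0x09]=0x95, mem[0x24]=0x60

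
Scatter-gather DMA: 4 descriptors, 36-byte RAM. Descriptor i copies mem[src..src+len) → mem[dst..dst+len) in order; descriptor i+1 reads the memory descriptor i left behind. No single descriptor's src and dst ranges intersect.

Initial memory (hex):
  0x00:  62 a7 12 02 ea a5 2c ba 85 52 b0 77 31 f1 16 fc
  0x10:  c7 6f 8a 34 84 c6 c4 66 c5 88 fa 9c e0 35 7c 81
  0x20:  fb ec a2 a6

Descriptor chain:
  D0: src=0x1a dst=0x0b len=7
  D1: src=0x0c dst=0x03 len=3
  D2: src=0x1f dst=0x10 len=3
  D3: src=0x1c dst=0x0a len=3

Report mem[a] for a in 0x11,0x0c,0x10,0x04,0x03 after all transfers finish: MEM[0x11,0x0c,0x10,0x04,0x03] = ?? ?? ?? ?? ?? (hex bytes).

  after D0: wrote 7B at 0x0b = fa9ce0357c81fb
  after D1: wrote 3B at 0x03 = 9ce035
  after D2: wrote 3B at 0x10 = 81fbec
  after D3: wrote 3B at 0x0a = e0357c
query mem[0x11]=0xfb, mem[0x0c]=0x7c, mem[0x10]=0x81, mem[0x04]=0xe0, mem[0x03]=0x9c

MEM[0x11,0x0c,0x10,0x04,0x03] = fb 7c 81 e0 9c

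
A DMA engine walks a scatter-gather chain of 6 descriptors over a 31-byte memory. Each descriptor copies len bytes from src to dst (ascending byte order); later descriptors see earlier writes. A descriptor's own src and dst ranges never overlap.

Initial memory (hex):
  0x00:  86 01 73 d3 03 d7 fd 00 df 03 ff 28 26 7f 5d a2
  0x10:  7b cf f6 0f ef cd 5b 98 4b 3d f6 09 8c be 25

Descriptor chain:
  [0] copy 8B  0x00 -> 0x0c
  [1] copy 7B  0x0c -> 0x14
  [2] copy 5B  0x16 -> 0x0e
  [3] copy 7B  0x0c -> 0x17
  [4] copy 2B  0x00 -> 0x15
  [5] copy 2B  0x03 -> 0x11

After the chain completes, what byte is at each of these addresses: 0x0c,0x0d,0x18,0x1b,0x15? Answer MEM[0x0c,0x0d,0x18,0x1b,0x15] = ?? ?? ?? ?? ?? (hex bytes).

D0: mem[0x0c..0x13] <- [86 01 73 d3 03 d7 fd 00]
D1: mem[0x14..0x1a] <- [86 01 73 d3 03 d7 fd]
D2: mem[0x0e..0x12] <- [73 d3 03 d7 fd]
D3: mem[0x17..0x1d] <- [86 01 73 d3 03 d7 fd]
D4: mem[0x15..0x16] <- [86 01]
D5: mem[0x11..0x12] <- [d3 03]
query mem[0x0c]=0x86, mem[0x0d]=0x01, mem[0x18]=0x01, mem[0x1b]=0x03, mem[0x15]=0x86

MEM[0x0c,0x0d,0x18,0x1b,0x15] = 86 01 01 03 86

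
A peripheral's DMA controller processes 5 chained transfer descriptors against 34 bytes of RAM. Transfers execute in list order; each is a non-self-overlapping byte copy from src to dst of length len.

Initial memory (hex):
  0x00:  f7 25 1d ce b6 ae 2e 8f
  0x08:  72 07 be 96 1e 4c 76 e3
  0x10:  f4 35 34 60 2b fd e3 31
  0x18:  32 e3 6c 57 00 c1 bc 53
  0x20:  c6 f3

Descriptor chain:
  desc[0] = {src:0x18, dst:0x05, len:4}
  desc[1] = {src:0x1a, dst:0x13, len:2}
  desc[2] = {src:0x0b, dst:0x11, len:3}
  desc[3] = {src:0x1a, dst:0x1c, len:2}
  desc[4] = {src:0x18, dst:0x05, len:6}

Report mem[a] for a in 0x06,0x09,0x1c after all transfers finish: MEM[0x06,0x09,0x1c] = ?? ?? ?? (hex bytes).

MEM[0x06,0x09,0x1c] = e3 6c 6c

D0: mem[0x05..0x08] <- [32 e3 6c 57]
D1: mem[0x13..0x14] <- [6c 57]
D2: mem[0x11..0x13] <- [96 1e 4c]
D3: mem[0x1c..0x1d] <- [6c 57]
D4: mem[0x05..0x0a] <- [32 e3 6c 57 6c 57]
query mem[0x06]=0xe3, mem[0x09]=0x6c, mem[0x1c]=0x6c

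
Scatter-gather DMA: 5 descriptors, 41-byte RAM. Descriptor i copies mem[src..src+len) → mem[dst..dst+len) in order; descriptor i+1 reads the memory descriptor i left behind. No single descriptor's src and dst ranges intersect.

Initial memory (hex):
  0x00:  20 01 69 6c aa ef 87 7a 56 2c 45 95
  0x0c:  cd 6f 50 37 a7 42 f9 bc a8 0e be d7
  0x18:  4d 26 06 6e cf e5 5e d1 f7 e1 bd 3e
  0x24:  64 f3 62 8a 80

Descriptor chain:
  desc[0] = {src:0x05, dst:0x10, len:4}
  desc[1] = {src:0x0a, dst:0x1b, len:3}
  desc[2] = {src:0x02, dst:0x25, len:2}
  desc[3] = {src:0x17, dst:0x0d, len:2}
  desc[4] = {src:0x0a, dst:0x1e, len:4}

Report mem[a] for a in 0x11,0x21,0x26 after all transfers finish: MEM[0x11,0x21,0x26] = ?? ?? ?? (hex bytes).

  after D0: wrote 4B at 0x10 = ef877a56
  after D1: wrote 3B at 0x1b = 4595cd
  after D2: wrote 2B at 0x25 = 696c
  after D3: wrote 2B at 0x0d = d74d
  after D4: wrote 4B at 0x1e = 4595cdd7
query mem[0x11]=0x87, mem[0x21]=0xd7, mem[0x26]=0x6c

MEM[0x11,0x21,0x26] = 87 d7 6c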